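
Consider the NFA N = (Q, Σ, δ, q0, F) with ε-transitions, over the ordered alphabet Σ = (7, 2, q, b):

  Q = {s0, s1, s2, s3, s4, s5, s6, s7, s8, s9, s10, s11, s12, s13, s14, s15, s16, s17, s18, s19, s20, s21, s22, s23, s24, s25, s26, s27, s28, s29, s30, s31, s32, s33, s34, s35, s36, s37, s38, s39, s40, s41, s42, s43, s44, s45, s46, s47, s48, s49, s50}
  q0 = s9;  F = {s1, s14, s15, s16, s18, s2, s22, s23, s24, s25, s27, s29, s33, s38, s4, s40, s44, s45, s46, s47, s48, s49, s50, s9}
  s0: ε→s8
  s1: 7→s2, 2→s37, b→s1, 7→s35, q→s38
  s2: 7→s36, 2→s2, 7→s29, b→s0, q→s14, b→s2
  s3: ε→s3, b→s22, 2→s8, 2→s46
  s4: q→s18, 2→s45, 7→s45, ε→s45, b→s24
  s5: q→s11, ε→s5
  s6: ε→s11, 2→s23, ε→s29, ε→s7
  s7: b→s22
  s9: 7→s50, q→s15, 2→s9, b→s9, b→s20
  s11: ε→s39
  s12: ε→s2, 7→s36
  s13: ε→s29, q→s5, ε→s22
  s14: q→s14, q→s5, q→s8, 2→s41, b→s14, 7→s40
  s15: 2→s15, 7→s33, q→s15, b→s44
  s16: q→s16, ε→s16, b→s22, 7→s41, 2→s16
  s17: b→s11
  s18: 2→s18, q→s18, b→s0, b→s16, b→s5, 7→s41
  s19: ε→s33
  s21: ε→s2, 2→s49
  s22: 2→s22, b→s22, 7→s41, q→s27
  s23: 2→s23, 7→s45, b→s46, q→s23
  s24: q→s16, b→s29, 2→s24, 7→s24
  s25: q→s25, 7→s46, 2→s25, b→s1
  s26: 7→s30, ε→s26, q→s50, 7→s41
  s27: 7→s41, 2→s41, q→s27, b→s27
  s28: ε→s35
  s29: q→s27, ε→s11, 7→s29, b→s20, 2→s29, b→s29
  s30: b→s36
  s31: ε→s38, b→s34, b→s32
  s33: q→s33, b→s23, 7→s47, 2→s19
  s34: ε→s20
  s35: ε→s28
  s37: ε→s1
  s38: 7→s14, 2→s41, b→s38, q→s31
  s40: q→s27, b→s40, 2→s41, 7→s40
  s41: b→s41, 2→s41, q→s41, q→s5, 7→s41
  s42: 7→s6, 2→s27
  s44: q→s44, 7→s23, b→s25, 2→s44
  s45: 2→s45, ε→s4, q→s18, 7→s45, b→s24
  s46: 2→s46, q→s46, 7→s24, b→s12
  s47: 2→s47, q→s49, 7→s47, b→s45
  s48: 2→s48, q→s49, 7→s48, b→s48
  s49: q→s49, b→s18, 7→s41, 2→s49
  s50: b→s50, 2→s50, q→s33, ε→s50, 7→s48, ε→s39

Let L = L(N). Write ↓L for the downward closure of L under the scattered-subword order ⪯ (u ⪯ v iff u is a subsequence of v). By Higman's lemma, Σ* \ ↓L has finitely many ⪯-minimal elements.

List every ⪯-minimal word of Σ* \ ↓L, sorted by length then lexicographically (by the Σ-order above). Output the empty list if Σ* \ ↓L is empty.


|Q|=51, |F|=24, |δ|=152 (24 ε).
min D↑ (24 st, q0=0, F={10}): 0:7→1,2→0,q→2,b→0 1:7→3,2→1,q→4,b→1 2:7→4,2→2,q→2,b→5 3:7→3,2→3,q→6,b→3 4:7→7,2→4,q→4,b→8 5:7→8,2→5,q→5,b→9 6:7→10,2→6,q→6,b→11 7:7→7,2→7,q→6,b→12 8:7→12,2→8,q→8,b→13 9:7→13,2→9,q→9,b→14 10:7→10,2→10,q→10,b→10 11:7→10,2→11,q→11,b→15 12:7→12,2→12,q→11,b→16 13:7→16,2→13,q→13,b→17 14:7→17,2→14,q→18,b→14 15:7→10,2→15,q→15,b→19 16:7→16,2→16,q→15,b→20 17:7→20,2→17,q→21,b→17 18:7→21,2→10,q→18,b→18 19:7→10,2→19,q→22,b→19 20:7→20,2→20,q→22,b→20 21:7→23,2→10,q→21,b→21 22:7→10,2→10,q→22,b→22 23:7→23,2→10,q→22,b→23 [Hopcroft].
'77q7': run [40, 30, 20, 11, 4] end={s11,s39,s41,s5} — reject; 4/4 del acc.
'qbbbq2': run [40, 37, 32, 27, 23, 13, 4] end={s11,s39,s41,s5} ∉↓L; 6/6 deletions ∈↓L.
2 minimals (antichain).

A = [77q7, qbbbq2].


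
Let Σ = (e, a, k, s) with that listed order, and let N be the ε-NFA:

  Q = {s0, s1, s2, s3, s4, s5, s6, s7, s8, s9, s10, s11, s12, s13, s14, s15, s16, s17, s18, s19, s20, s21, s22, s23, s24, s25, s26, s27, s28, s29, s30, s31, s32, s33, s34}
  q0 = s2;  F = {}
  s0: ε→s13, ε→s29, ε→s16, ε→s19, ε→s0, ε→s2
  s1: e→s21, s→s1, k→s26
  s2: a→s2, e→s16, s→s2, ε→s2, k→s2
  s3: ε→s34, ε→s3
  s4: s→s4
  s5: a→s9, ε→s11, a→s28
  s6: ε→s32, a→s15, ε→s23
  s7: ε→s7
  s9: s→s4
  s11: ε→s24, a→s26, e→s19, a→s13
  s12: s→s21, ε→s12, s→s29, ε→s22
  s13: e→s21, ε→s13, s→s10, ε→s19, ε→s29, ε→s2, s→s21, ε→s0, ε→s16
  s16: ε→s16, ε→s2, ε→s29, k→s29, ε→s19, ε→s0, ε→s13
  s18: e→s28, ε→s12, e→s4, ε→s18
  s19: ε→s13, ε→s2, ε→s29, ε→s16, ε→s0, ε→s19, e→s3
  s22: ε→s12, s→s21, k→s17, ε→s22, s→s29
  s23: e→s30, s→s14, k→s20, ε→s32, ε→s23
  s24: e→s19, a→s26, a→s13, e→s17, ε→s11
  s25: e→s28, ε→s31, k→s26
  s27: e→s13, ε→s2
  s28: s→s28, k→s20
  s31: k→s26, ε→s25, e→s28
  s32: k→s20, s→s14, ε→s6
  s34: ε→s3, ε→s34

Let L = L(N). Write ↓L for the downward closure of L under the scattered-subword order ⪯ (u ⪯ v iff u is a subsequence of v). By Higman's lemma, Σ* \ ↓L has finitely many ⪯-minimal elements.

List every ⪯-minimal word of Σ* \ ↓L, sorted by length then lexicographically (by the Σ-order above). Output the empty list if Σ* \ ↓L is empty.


|Q|=35, |F|=0, |δ|=90 (47 ε).
min D↑ (1 st, q0=0, F={0}): 0:e→0,a→0,k→0,s→0.
ε ∈ L(D↑) — L = ∅.

A = [ε].


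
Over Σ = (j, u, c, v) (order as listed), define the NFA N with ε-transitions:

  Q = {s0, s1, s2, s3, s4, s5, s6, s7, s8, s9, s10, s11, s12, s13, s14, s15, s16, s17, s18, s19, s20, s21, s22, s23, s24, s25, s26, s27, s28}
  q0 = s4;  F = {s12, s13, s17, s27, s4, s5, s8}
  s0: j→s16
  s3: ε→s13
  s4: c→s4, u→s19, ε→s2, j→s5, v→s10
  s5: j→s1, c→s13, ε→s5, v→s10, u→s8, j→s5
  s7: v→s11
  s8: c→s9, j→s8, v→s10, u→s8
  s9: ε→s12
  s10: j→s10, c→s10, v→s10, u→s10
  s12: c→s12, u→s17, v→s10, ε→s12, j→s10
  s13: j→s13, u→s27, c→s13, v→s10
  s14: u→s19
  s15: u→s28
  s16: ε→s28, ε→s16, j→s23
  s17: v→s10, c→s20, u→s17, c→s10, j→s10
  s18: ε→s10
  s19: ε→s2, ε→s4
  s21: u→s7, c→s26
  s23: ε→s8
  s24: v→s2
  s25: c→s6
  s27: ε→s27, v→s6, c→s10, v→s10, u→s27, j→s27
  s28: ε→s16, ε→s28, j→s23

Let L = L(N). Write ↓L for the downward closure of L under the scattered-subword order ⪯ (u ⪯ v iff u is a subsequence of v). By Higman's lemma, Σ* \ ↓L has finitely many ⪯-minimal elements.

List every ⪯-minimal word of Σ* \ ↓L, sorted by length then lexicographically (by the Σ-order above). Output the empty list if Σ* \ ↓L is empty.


A = [v, jucj, jcuc].

|Q|=29, |F|=7, |δ|=59 (14 ε).
min D↑ (8 st, q0=0, F={2}): 0:j→1,u→0,c→0,v→2 1:j→1,u→3,c→4,v→2 2:j→2,u→2,c→2,v→2 3:j→3,u→3,c→5,v→2 4:j→4,u→6,c→4,v→2 5:j→2,u→7,c→5,v→2 6:j→6,u→6,c→2,v→2 7:j→2,u→7,c→2,v→2 [Hopcroft].
'v': N↓-sim [14, 2] end={s10,s6} rej; 1/1 deletions ∈↓L.
'jucj': N↓-sim [14, 11, 8, 5, 1] end={s10} ∉↓L; 4/4 del acc.
'jcuc': run [14, 11, 8, 5, 2] end={s10,s20} ∉↓L; 4/4 del acc.
3 words, ⪯-incomp.


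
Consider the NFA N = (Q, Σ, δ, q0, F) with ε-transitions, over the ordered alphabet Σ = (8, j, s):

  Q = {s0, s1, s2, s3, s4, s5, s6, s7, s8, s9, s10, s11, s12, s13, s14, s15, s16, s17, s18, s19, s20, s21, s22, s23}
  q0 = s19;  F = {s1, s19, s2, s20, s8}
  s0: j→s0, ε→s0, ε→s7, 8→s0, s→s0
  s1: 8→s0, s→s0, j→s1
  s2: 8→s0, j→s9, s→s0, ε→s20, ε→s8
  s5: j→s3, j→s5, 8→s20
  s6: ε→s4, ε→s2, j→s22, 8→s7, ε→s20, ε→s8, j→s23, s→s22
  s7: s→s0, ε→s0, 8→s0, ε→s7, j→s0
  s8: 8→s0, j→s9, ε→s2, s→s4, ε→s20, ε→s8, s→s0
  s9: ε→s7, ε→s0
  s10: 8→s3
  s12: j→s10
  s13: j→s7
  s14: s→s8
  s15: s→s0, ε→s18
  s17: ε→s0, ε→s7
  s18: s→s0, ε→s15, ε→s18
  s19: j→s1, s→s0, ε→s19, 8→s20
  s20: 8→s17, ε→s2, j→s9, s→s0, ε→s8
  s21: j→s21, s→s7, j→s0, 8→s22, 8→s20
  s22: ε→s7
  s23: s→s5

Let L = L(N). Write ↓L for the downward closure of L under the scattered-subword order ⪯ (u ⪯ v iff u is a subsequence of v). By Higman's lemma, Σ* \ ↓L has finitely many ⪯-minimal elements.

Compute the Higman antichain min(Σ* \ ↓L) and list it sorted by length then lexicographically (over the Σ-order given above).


|Q|=24, |F|=5, |δ|=65 (24 ε).
min D↑ (4 st, q0=0, F={3}): 0:8→1,j→2,s→3 1:8→3,j→3,s→3 2:8→3,j→2,s→3 3:8→3,j→3,s→3 (ε-aug+det+¬).
's': run [10, 3] end={s0,s4,s7} ∉↓L; 1/1 single-dels accept.
'88': |S_i|=[10, 8, 3] end={s0,s17,s7} rej; 2/2 del acc.
'8j': |S_i|=[10, 8, 3] end={s0,s7,s9} — reject; 2/2 single-dels accept.
'j8': run [10, 4, 2] end={s0,s7} — reject; 2/2 deletions ∈↓L.
4 obstructions.

min(Σ*\↓L) = [s, 88, 8j, j8].


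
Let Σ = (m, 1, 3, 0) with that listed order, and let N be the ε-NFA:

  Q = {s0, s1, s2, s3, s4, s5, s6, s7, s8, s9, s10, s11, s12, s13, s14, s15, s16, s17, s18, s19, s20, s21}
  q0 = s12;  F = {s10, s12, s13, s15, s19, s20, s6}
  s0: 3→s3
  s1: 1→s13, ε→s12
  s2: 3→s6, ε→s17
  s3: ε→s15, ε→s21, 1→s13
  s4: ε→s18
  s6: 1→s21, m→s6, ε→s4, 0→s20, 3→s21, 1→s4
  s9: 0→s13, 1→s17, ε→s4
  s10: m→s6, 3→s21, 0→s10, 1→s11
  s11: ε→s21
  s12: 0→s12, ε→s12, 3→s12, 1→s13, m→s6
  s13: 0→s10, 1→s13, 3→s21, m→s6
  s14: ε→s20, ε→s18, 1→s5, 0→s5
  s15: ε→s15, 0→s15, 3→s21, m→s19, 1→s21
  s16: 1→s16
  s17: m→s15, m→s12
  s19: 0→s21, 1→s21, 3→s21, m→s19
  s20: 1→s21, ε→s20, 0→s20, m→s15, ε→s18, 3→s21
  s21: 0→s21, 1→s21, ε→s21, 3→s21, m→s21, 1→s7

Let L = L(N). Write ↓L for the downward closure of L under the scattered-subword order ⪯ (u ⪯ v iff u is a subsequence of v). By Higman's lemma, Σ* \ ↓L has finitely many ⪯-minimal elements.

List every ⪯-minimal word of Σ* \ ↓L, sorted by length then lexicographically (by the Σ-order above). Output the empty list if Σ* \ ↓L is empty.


min(Σ*\↓L) = [m1, m3, 13, 101, m0mm0].

|Q|=22, |F|=7, |δ|=60 (15 ε).
min D↑ (8 st, q0=0, F={3}): 0:m→1,1→2,3→0,0→0 1:m→1,1→3,3→3,0→4 2:m→1,1→2,3→3,0→5 3:m→3,1→3,3→3,0→3 4:m→6,1→3,3→3,0→4 5:m→1,1→3,3→3,0→5 6:m→7,1→3,3→3,0→6 7:m→7,1→3,3→3,0→3 [Hopcroft].
'm1': N↓-sim [12, 8, 4] end={s18,s21,s4,s7} ∉↓L; 2/2 del acc.
'm3': run [12, 8, 2] end={s21,s7} — reject; 2/2 del acc.
'13': N↓-sim [12, 11, 2] end={s21,s7} rej; 2/2 deletions ∈↓L.
'101': N↓-sim [12, 11, 10, 5] end={s11,s18,s21,s4,s7} rej; 3/3 single-dels accept.
'm0mm0': |S_i|=[12, 8, 6, 4, 3, 2] end={s21,s7} — reject; 5/5 single-dels accept.
5 words, ⪯-incomp.


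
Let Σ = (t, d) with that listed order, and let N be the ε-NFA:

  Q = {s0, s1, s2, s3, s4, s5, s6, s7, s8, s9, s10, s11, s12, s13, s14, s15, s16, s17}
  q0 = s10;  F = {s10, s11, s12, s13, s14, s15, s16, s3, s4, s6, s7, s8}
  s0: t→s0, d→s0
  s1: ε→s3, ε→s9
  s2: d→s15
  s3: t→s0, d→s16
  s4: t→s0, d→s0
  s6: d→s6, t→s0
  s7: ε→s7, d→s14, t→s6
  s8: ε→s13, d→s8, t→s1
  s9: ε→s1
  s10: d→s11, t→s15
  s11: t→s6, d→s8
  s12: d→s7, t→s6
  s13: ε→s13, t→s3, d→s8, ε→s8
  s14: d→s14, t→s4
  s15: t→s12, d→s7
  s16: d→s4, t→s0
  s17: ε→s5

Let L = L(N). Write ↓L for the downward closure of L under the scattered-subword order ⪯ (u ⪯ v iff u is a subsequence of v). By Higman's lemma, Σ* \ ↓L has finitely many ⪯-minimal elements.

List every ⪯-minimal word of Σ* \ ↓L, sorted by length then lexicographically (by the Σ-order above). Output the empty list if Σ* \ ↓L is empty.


min(Σ*\↓L) = [dtt, tttt, tddtd, ddtddd].

|Q|=18, |F|=12, |δ|=35 (8 ε).
min D↑ (12 st, q0=0, F={8}): 0:t→1,d→2 1:t→3,d→4 2:t→5,d→6 3:t→5,d→4 4:t→5,d→7 5:t→8,d→5 6:t→9,d→6 7:t→10,d→7 8:t→8,d→8 9:t→8,d→11 10:t→8,d→8 11:t→8,d→10 [Hopcroft].
'dtt': |S_i|=[15, 12, 7, 1] end={s0} ∉↓L; 3/3 deletions ∈↓L.
'tttt': |S_i|=[15, 11, 6, 3, 1] end={s0} — reject; 4/4 single-dels accept.
'tddtd': N↓-sim [15, 11, 6, 4, 2, 1] end={s0} rej; 5/5 deletions ∈↓L.
'ddtddd': run [15, 12, 10, 6, 3, 2, 1] end={s0} ∉↓L; 6/6 single-dels accept.
4 words, ⪯-incomp.


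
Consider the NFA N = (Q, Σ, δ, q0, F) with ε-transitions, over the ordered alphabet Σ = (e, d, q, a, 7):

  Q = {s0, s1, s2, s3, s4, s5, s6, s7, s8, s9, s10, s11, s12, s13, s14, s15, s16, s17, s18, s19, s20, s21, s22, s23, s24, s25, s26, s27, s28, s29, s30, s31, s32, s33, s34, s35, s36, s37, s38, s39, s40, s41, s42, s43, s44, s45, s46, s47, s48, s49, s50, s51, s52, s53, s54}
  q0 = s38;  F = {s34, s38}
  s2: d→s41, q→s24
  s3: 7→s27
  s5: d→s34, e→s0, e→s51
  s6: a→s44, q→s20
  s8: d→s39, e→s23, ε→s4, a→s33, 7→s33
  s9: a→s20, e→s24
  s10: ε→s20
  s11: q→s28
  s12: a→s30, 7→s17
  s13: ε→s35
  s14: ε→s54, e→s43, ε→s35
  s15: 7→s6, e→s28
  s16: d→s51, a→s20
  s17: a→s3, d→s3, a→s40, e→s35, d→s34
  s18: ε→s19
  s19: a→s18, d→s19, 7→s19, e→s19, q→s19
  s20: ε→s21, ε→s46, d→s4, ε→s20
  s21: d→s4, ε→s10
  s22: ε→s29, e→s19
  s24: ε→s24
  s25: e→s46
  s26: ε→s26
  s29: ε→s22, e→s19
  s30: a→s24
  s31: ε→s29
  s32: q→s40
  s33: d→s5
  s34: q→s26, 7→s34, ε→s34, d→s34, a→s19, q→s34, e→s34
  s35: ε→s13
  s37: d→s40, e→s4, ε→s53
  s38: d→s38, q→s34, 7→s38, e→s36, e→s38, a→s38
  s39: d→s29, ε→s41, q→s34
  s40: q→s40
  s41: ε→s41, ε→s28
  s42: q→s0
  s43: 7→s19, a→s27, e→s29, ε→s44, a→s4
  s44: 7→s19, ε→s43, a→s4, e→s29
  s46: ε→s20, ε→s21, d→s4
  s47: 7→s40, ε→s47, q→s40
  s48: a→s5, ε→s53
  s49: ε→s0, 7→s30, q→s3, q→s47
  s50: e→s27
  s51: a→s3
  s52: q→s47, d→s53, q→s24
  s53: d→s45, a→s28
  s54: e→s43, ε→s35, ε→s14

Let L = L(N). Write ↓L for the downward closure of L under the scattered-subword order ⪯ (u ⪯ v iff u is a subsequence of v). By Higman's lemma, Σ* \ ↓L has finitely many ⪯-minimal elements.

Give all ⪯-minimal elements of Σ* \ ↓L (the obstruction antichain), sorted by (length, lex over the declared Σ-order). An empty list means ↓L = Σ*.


|Q|=55, |F|=2, |δ|=110 (30 ε).
min D↑ (3 st, q0=0, F={2}): 0:e→0,d→0,q→1,a→0,7→0 1:e→1,d→1,q→1,a→2,7→1 2:e→2,d→2,q→2,a→2,7→2 [Hopcroft].
'qa': run [6, 4, 2] end={s18,s19} rej; 2/2 del acc.
1 minimals (antichain).

min(Σ*\↓L) = [qa].


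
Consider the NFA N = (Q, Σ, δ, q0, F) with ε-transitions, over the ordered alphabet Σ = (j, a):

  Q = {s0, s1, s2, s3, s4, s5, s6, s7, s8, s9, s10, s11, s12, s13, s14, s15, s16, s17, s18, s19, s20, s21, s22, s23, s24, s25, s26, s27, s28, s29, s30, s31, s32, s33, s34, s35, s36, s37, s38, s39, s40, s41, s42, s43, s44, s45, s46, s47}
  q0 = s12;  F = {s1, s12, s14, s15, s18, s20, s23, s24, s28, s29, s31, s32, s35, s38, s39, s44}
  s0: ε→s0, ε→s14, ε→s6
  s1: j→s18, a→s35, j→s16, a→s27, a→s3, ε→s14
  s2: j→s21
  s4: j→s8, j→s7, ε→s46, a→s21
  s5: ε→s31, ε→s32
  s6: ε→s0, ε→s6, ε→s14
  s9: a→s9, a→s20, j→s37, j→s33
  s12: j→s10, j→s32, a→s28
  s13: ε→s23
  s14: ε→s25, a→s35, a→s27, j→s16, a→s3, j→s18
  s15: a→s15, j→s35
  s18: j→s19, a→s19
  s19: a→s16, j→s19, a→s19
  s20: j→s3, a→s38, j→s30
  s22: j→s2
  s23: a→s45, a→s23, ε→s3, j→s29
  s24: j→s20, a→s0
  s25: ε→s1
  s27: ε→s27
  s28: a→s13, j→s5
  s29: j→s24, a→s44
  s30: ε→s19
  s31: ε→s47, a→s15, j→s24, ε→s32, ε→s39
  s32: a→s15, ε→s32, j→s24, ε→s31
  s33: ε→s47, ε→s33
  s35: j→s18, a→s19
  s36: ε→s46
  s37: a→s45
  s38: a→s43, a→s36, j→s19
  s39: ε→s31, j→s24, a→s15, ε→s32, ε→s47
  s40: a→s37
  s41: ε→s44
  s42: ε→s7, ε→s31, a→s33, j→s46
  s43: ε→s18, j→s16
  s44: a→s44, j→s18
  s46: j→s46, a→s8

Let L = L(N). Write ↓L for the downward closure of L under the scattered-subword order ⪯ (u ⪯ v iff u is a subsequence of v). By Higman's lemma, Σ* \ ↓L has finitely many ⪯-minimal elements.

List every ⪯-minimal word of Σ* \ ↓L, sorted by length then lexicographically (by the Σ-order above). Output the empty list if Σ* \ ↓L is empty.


|Q|=48, |F|=16, |δ|=92 (31 ε).
min D↑ (14 st, q0=0, F={10}): 0:j→1,a→2 1:j→3,a→4 2:j→1,a→5 3:j→6,a→7 4:j→8,a→4 5:j→9,a→5 6:j→10,a→11 7:j→12,a→8 8:j→12,a→10 9:j→3,a→13 10:j→10,a→10 11:j→10,a→12 12:j→10,a→10 13:j→12,a→13 (ε-aug+det+¬).
'jjjj': N↓-sim [33, 28, 19, 11, 6] end={s16,s19,s3,s30,s46,s8} ∉↓L; 4/4 del acc.
'jaja': run [33, 28, 18, 6, 3] end={s16,s19,s8} rej; 4/4 deletions ∈↓L.
'jjaaa': run [33, 28, 19, 16, 10, 3] end={s16,s19,s8} — reject; 5/5 deletions ∈↓L.
'aajajj': run [33, 31, 25, 21, 17, 5, 4] end={s16,s19,s46,s8} rej; 6/6 del acc.
4 minimals (antichain).

A = [jjjj, jaja, jjaaa, aajajj].


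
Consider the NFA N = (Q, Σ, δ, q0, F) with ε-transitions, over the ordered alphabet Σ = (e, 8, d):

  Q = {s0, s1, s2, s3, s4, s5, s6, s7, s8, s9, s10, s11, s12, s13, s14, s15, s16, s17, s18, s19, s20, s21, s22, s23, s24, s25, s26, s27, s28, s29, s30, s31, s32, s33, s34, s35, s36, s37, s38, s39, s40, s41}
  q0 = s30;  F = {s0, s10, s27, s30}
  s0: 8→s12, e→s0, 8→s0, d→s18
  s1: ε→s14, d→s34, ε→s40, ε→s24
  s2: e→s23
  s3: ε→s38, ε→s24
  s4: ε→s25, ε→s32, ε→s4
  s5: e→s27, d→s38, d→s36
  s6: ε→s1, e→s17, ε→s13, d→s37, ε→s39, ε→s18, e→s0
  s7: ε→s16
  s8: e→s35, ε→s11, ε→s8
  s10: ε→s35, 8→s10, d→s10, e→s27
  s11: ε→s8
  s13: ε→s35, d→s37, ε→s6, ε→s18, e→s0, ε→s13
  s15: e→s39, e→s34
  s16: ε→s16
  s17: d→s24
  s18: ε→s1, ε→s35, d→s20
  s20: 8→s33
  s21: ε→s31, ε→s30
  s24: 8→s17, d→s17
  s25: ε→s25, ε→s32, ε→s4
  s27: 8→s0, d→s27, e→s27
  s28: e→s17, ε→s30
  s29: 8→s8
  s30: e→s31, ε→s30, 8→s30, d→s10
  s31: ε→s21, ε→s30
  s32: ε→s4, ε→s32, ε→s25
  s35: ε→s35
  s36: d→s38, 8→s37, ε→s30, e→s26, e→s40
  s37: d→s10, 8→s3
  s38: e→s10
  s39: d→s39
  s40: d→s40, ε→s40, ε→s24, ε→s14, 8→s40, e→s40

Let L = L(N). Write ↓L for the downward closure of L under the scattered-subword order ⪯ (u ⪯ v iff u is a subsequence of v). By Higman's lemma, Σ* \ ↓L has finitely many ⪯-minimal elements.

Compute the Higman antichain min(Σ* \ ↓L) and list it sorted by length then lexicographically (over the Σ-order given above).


|Q|=42, |F|=4, |δ|=85 (41 ε).
min D↑ (5 st, q0=0, F={4}): 0:e→0,8→0,d→1 1:e→2,8→1,d→1 2:e→2,8→3,d→2 3:e→3,8→3,d→4 4:e→4,8→4,d→4.
'de8d': |S_i|=[17, 14, 13, 12, 10] end={s1,s14,s17,s18,s20,s24,s33,s34,s35,s40} rej; 4/4 del acc.
1 words, ⪯-incomp.

min(Σ*\↓L) = [de8d].


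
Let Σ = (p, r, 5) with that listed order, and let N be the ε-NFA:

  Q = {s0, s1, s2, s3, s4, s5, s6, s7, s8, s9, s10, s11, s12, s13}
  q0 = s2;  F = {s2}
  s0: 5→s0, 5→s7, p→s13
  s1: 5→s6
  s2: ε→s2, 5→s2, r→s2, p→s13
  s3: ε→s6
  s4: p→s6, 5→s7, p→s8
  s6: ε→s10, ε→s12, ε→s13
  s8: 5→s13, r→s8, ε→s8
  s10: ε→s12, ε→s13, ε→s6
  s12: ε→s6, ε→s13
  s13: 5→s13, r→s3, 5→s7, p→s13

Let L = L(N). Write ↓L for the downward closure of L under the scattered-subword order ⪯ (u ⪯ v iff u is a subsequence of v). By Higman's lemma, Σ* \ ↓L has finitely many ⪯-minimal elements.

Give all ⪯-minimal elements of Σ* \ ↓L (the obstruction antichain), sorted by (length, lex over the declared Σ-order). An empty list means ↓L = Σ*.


|Q|=14, |F|=1, |δ|=27 (11 ε).
min D↑ (2 st, q0=0, F={1}): 0:p→1,r→0,5→0 1:p→1,r→1,5→1 (ε-aug+det+¬).
'p': run [7, 6] end={s10,s12,s13,s3,s6,s7} ∉↓L; 1/1 deletions ∈↓L.
1 obstructions.

min(Σ*\↓L) = [p].


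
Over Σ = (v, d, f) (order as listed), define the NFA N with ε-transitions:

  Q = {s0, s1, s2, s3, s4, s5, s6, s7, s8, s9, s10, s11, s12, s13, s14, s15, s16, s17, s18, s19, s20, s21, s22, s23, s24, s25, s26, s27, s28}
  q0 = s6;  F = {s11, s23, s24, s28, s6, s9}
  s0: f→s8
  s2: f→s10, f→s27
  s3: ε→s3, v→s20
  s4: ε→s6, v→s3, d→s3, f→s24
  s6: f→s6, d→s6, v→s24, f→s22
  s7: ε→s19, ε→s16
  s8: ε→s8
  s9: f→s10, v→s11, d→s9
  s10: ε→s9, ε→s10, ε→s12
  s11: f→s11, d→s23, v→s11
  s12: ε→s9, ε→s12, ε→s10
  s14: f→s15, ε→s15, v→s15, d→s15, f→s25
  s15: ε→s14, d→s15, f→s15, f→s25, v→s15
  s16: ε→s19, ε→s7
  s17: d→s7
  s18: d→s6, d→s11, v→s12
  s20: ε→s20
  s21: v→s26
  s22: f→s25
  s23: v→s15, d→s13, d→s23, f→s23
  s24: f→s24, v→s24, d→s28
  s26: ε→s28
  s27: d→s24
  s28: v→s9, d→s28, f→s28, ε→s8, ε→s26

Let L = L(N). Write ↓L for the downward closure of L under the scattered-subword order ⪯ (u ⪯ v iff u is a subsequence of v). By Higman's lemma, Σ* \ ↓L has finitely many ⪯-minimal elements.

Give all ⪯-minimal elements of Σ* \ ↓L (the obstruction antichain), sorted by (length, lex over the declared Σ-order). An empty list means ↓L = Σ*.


min(Σ*\↓L) = [vdvvdv].

|Q|=29, |F|=6, |δ|=61 (19 ε).
min D↑ (7 st, q0=0, F={6}): 0:v→1,d→0,f→0 1:v→1,d→2,f→1 2:v→3,d→2,f→2 3:v→4,d→3,f→3 4:v→4,d→5,f→4 5:v→6,d→5,f→5 6:v→6,d→6,f→6.
'vdvvdv': N↓-sim [15, 13, 12, 9, 6, 5, 3] end={s14,s15,s25} rej; 6/6 del acc.
1 obstructions.


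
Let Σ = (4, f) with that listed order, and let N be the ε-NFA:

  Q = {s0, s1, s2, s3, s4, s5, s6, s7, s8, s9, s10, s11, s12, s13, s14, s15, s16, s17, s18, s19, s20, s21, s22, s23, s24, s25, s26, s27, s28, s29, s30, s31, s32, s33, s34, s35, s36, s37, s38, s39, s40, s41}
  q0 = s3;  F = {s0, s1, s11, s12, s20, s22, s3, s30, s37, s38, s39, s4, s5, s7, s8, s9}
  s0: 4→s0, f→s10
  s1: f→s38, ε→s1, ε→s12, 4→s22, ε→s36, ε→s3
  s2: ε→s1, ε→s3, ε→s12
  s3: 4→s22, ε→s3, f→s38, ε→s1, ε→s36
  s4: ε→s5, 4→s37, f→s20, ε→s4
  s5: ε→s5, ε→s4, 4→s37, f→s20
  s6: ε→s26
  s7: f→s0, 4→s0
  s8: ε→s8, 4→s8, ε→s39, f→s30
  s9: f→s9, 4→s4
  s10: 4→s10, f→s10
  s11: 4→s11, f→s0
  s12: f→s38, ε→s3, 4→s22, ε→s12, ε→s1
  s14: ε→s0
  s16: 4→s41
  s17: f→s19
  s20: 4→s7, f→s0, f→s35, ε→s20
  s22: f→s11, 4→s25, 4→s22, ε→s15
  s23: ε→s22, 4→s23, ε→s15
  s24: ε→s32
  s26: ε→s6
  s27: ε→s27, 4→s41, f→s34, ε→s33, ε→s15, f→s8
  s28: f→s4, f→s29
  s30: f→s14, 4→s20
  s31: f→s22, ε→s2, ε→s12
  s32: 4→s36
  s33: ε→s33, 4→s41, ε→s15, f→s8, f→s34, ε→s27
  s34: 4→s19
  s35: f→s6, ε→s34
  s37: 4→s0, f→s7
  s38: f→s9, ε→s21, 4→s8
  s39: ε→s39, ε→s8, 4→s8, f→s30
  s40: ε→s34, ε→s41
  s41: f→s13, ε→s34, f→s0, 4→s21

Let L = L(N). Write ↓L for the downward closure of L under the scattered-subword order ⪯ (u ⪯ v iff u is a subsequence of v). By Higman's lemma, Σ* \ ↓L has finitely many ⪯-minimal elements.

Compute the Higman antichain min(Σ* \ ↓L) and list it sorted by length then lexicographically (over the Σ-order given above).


|Q|=42, |F|=16, |δ|=96 (42 ε).
min D↑ (13 st, q0=0, F={9}): 0:4→1,f→2 1:4→1,f→3 2:4→4,f→5 3:4→3,f→6 4:4→4,f→7 5:4→8,f→5 6:4→6,f→9 7:4→10,f→6 8:4→11,f→10 9:4→9,f→9 10:4→12,f→6 11:4→6,f→12 12:4→6,f→6.
'4fff': run [27, 20, 12, 8, 3] end={s10,s26,s6} — reject; 4/4 single-dels accept.
'ff444f': N↓-sim [27, 20, 15, 12, 5, 2, 1] end={s10} — reject; 6/6 single-dels accept.
2 words, ⪯-incomp.

A = [4fff, ff444f].


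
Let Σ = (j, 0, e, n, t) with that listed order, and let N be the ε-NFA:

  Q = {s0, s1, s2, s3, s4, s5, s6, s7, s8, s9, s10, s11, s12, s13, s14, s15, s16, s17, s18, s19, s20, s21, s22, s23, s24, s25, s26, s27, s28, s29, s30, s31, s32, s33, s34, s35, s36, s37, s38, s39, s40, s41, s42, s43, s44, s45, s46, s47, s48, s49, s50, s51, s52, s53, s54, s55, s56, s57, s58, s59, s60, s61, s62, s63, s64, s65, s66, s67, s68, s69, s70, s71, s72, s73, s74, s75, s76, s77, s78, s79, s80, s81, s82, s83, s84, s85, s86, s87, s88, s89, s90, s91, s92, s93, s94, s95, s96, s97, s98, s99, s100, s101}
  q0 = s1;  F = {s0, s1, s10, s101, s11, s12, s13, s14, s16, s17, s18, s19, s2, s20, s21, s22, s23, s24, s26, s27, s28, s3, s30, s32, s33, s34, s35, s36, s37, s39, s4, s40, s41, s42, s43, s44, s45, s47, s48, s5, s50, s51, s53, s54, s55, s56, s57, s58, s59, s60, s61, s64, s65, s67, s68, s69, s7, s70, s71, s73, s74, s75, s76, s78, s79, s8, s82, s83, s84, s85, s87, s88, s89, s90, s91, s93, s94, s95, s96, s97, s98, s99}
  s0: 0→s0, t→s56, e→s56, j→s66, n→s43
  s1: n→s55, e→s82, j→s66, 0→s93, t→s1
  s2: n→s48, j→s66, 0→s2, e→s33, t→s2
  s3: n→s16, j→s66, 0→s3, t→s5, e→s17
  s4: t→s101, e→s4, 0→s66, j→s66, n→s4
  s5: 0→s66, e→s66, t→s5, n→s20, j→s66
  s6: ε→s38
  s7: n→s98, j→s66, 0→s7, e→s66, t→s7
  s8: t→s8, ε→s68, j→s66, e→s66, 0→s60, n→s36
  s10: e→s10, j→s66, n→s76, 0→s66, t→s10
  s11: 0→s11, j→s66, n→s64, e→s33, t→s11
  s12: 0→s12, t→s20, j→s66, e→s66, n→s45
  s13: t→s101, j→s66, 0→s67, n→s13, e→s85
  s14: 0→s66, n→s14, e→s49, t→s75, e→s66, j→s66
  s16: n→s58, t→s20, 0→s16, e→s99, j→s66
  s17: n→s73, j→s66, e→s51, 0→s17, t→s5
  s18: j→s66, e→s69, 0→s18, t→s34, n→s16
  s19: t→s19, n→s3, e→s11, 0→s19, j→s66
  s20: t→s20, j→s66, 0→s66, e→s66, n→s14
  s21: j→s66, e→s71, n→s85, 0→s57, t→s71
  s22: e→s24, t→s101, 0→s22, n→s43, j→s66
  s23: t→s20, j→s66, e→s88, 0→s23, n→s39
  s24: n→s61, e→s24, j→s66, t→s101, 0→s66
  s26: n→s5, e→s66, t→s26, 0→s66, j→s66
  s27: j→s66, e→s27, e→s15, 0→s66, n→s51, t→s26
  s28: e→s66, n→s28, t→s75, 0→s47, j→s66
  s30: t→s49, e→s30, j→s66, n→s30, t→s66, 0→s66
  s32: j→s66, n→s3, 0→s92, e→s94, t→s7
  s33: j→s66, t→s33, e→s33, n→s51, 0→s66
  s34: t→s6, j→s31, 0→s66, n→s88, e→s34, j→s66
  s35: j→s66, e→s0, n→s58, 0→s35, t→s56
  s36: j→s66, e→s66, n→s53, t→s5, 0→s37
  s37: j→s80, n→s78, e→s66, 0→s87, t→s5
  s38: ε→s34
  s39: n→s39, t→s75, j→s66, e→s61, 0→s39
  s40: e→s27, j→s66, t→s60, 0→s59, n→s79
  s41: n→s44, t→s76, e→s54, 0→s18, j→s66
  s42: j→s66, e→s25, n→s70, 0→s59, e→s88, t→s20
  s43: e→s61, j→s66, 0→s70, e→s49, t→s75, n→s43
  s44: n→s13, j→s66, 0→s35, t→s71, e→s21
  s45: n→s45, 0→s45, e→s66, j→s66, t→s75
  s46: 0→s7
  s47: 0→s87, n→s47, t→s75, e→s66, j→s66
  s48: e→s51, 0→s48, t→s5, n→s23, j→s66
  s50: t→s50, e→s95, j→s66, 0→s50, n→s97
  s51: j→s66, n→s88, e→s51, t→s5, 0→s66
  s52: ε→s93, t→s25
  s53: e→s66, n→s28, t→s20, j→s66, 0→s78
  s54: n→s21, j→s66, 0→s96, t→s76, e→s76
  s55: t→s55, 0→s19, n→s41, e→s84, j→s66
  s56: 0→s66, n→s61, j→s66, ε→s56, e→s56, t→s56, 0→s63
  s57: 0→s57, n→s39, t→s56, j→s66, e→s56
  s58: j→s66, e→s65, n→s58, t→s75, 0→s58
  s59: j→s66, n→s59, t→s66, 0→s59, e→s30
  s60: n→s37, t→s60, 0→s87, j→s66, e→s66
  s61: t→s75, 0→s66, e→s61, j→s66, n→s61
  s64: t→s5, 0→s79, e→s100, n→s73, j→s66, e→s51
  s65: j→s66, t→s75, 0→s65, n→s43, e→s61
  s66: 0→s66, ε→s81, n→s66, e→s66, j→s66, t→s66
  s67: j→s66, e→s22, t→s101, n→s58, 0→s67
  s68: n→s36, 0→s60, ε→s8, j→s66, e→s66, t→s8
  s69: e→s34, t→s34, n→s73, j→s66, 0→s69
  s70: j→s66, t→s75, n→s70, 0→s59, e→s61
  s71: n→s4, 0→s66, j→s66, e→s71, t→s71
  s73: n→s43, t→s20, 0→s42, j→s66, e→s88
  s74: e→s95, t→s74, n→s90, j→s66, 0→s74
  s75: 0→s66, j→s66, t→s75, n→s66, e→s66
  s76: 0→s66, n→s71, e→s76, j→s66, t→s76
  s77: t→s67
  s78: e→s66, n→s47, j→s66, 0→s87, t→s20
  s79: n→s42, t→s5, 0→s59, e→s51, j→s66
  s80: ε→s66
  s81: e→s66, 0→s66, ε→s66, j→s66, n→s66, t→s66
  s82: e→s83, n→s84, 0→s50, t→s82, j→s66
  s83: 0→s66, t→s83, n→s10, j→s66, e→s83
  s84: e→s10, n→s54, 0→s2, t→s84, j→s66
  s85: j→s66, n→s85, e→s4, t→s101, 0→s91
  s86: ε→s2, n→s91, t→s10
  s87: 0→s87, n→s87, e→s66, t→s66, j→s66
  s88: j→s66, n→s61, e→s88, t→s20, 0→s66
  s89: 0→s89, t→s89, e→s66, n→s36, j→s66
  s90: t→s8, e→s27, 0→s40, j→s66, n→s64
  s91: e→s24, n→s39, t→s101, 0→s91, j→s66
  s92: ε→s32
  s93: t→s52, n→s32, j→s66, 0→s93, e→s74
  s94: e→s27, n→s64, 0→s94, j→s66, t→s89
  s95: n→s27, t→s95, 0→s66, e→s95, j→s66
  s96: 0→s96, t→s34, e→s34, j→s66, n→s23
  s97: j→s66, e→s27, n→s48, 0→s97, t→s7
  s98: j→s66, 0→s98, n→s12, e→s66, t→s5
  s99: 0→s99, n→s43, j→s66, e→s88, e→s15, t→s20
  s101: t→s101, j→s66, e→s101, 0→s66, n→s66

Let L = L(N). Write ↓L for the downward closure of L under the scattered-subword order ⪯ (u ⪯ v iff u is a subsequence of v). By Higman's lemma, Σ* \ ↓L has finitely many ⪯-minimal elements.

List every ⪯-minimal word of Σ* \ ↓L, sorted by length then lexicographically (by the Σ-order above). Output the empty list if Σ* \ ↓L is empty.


A = [j, ee0, 0nte, nnt0, 0en00t, nnnntn].

|Q|=102, |F|=82, |δ|=445 (11 ε).
min D↑ (82 st, q0=0, F={1}): 0:j→1,0→2,e→3,n→4,t→0 1:j→1,0→1,e→1,n→1,t→1 2:j→1,0→2,e→5,n→6,t→2 3:j→1,0→7,e→8,n→9,t→3 4:j→1,0→10,e→9,n→11,t→4 5:j→1,0→5,e→12,n→13,t→5 6:j→1,0→6,e→14,n→15,t→16 7:j→1,0→7,e→12,n→17,t→7 8:j→1,0→1,e→8,n→18,t→8 9:j→1,0→19,e→18,n→20,t→9 10:j→1,0→10,e→21,n→15,t→10 11:j→1,0→22,e→20,n→23,t→24 12:j→1,0→1,e→12,n→25,t→12 13:j→1,0→26,e→25,n→27,t→28 14:j→1,0→14,e→25,n→27,t→29 15:j→1,0→15,e→30,n→31,t→32 16:j→1,0→16,e→1,n→33,t→16 17:j→1,0→17,e→25,n→34,t→16 18:j→1,0→1,e→18,n→24,t→18 19:j→1,0→19,e→35,n→34,t→19 20:j→1,0→36,e→24,n→37,t→24 21:j→1,0→21,e→35,n→27,t→21 22:j→1,0→22,e→38,n→31,t→39 23:j→1,0→40,e→37,n→41,t→42 24:j→1,0→1,e→24,n→42,t→24 25:j→1,0→1,e→25,n→43,t→44 26:j→1,0→45,e→25,n→46,t→47 27:j→1,0→46,e→43,n→48,t→32 28:j→1,0→47,e→1,n→49,t→28 29:j→1,0→29,e→1,n→49,t→29 30:j→1,0→30,e→43,n→48,t→32 31:j→1,0→31,e→50,n→51,t→52 32:j→1,0→1,e→1,n→52,t→32 33:j→1,0→33,e→1,n→53,t→32 34:j→1,0→34,e→43,n→54,t→32 35:j→1,0→1,e→35,n→43,t→35 36:j→1,0→36,e→39,n→54,t→39 37:j→1,0→55,e→42,n→56,t→42 38:j→1,0→38,e→39,n→48,t→39 39:j→1,0→1,e→39,n→57,t→39 40:j→1,0→40,e→58,n→51,t→59 41:j→1,0→60,e→56,n→41,t→61 42:j→1,0→1,e→42,n→62,t→42 43:j→1,0→1,e→43,n→57,t→32 44:j→1,0→1,e→1,n→32,t→44 45:j→1,0→45,e→63,n→45,t→1 46:j→1,0→45,e→43,n→64,t→32 47:j→1,0→65,e→1,n→66,t→47 48:j→1,0→64,e→57,n→67,t→52 49:j→1,0→66,e→1,n→68,t→32 50:j→1,0→50,e→57,n→67,t→52 51:j→1,0→51,e→69,n→51,t→70 52:j→1,0→1,e→1,n→71,t→52 53:j→1,0→53,e→1,n→72,t→52 54:j→1,0→54,e→57,n→73,t→52 55:j→1,0→55,e→59,n→73,t→59 56:j→1,0→74,e→62,n→56,t→61 57:j→1,0→1,e→57,n→75,t→52 58:j→1,0→58,e→59,n→67,t→59 59:j→1,0→1,e→59,n→75,t→59 60:j→1,0→60,e→76,n→51,t→61 61:j→1,0→1,e→61,n→1,t→61 62:j→1,0→1,e→62,n→62,t→61 63:j→1,0→1,e→63,n→63,t→1 64:j→1,0→45,e→57,n→77,t→52 65:j→1,0→65,e→1,n→65,t→1 66:j→1,0→65,e→1,n→78,t→32 67:j→1,0→77,e→75,n→67,t→70 68:j→1,0→78,e→1,n→79,t→52 69:j→1,0→69,e→75,n→67,t→70 70:j→1,0→1,e→1,n→1,t→70 71:j→1,0→1,e→1,n→71,t→70 72:j→1,0→72,e→1,n→72,t→70 73:j→1,0→73,e→75,n→73,t→70 74:j→1,0→74,e→80,n→73,t→61 75:j→1,0→1,e→75,n→75,t→70 76:j→1,0→76,e→80,n→67,t→61 77:j→1,0→45,e→75,n→77,t→70 78:j→1,0→65,e→1,n→81,t→52 79:j→1,0→81,e→1,n→79,t→70 80:j→1,0→1,e→80,n→75,t→61 81:j→1,0→65,e→1,n→81,t→70 [Hopcroft].
'j': N↓-sim [95, 4] end={s31,s66,s80,s81} ∉↓L; 1/1 single-dels accept.
'ee0': N↓-sim [95, 79, 31, 3] end={s63,s66,s81} rej; 3/3 del acc.
'0nte': run [95, 80, 54, 24, 3] end={s49,s66,s81} — reject; 4/4 deletions ∈↓L.
'nnt0': |S_i|=[95, 87, 67, 19, 3] end={s63,s66,s81} rej; 4/4 del acc.
'0en00t': N↓-sim [95, 80, 56, 36, 26, 6, 3] end={s49,s66,s81} ∉↓L; 6/6 deletions ∈↓L.
'nnnntn': |S_i|=[95, 87, 67, 45, 25, 5, 2] end={s66,s81} — reject; 6/6 del acc.
6 words, ⪯-incomp.


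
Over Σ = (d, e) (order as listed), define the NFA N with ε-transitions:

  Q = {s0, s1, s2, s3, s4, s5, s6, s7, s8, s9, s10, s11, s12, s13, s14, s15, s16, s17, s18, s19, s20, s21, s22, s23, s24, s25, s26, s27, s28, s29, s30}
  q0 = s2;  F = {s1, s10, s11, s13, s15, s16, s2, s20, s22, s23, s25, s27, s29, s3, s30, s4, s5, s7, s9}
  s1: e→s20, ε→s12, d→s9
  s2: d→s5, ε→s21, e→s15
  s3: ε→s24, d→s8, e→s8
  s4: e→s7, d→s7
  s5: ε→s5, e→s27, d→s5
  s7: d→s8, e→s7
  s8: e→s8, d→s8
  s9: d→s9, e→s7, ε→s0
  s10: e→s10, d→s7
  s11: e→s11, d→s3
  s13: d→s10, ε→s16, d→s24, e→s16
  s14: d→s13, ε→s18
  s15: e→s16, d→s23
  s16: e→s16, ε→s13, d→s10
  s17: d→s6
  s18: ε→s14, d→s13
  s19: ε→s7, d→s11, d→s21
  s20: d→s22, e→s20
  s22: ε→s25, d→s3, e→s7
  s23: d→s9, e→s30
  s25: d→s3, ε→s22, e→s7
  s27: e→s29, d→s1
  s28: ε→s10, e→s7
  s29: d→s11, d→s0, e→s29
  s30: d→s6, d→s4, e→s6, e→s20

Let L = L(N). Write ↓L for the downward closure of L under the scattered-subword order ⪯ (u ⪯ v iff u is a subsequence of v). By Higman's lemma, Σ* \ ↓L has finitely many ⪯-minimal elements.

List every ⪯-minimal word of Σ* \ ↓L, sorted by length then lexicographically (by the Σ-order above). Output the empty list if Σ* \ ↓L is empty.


A = [edded, eeddd, deedde].

|Q|=31, |F|=19, |δ|=63 (13 ε).
min D↑ (18 st, q0=0, F={17}): 0:d→1,e→2 1:d→1,e→3 2:d→4,e→5 3:d→6,e→7 4:d→8,e→9 5:d→10,e→5 6:d→8,e→11 7:d→12,e→7 8:d→8,e→13 9:d→14,e→11 10:d→13,e→10 11:d→15,e→11 12:d→16,e→12 13:d→17,e→13 14:d→13,e→13 15:d→16,e→13 16:d→17,e→17 17:d→17,e→17 (ε-aug+det+¬).
'edded': N↓-sim [25, 22, 17, 10, 2, 1] end={s8} rej; 5/5 single-dels accept.
'eeddd': |S_i|=[25, 22, 16, 11, 4, 1] end={s8} — reject; 5/5 del acc.
'deedde': run [25, 20, 18, 12, 8, 3, 1] end={s8} ∉↓L; 6/6 single-dels accept.
3 words, ⪯-incomp.


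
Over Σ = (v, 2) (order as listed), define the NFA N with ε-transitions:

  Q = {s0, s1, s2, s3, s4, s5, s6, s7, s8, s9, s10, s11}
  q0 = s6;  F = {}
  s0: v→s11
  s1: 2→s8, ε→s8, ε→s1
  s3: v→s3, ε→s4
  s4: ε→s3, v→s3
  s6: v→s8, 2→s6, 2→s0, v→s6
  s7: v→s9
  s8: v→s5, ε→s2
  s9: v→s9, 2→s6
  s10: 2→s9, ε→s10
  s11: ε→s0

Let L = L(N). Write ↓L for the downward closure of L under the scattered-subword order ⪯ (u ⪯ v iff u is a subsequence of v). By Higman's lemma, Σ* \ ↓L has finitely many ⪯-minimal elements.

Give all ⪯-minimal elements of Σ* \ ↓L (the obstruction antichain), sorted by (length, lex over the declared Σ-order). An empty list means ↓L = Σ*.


min(Σ*\↓L) = [ε].

|Q|=12, |F|=0, |δ|=20 (7 ε).
min D↑ (1 st, q0=0, F={0}): 0:v→0,2→0 (ε-aug+det+¬).
ε ∈ L(D↑) — L = ∅.


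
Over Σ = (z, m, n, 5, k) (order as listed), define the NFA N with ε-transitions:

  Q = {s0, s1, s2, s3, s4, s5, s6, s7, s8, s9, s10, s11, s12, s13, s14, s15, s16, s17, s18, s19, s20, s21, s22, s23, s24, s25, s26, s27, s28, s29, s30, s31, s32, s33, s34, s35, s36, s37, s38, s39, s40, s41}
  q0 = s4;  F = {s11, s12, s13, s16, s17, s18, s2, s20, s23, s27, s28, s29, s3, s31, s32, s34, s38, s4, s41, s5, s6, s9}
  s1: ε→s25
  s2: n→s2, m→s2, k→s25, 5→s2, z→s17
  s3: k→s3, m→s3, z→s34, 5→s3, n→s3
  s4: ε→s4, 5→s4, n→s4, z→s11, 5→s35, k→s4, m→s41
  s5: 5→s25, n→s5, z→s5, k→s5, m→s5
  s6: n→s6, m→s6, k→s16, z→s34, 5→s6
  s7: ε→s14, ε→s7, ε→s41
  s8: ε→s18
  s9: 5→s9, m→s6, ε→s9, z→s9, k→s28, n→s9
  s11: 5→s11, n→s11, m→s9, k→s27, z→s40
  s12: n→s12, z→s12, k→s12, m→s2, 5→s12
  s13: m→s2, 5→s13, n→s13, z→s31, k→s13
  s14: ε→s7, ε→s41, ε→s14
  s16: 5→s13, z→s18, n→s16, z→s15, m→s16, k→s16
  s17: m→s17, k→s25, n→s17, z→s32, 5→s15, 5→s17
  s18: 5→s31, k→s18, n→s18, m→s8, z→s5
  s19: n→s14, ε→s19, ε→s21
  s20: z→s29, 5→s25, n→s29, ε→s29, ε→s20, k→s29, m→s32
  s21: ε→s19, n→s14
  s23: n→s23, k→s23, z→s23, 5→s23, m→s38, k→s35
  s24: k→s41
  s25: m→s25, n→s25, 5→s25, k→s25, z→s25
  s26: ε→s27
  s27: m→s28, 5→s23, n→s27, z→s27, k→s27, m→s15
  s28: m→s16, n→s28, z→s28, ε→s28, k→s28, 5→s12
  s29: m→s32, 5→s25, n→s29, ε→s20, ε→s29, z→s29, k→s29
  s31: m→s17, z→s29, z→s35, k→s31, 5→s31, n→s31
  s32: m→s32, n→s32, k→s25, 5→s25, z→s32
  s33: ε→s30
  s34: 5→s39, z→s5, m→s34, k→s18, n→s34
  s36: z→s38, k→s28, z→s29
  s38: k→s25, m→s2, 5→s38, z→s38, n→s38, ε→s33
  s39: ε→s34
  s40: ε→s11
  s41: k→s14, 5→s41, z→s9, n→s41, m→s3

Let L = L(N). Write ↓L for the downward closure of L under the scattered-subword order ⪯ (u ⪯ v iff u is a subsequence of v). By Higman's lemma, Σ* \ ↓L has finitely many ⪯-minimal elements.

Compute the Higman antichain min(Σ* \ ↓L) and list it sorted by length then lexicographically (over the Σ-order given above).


Antichain: [zk5mk, mmzz5].

|Q|=42, |F|=22, |δ|=150 (23 ε).
min D↑ (22 st, q0=0, F={17}): 0:z→1,m→2,n→0,5→0,k→0 1:z→1,m→3,n→1,5→1,k→4 2:z→3,m→5,n→2,5→2,k→2 3:z→3,m→6,n→3,5→3,k→7 4:z→4,m→7,n→4,5→8,k→4 5:z→9,m→5,n→5,5→5,k→5 6:z→9,m→6,n→6,5→6,k→10 7:z→7,m→10,n→7,5→11,k→7 8:z→8,m→12,n→8,5→8,k→8 9:z→13,m→9,n→9,5→9,k→14 10:z→14,m→10,n→10,5→15,k→10 11:z→11,m→16,n→11,5→11,k→11 12:z→12,m→16,n→12,5→12,k→17 13:z→13,m→13,n→13,5→17,k→13 14:z→13,m→14,n→14,5→18,k→14 15:z→18,m→16,n→15,5→15,k→15 16:z→19,m→16,n→16,5→16,k→17 17:z→17,m→17,n→17,5→17,k→17 18:z→20,m→19,n→18,5→18,k→18 19:z→21,m→19,n→19,5→19,k→17 20:z→20,m→21,n→20,5→17,k→20 21:z→21,m→21,n→21,5→17,k→17 [Hopcroft].
'zk5mk': |S_i|=[32, 27, 21, 15, 8, 1] end={s25} rej; 5/5 deletions ∈↓L.
'mmzz5': N↓-sim [32, 27, 18, 13, 6, 1] end={s25} rej; 5/5 single-dels accept.
2 obstructions.


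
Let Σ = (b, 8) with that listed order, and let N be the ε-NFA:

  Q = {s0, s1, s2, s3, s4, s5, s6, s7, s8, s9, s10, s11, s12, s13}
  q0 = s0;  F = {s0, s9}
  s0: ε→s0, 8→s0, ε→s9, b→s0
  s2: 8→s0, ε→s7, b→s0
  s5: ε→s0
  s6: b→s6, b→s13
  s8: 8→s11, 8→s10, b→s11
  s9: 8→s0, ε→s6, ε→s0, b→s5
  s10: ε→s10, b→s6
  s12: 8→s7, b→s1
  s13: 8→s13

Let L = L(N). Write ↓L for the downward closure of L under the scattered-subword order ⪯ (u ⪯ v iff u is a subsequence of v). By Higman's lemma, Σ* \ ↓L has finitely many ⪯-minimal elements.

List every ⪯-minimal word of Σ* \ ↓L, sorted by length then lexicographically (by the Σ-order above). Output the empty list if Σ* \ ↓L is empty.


Antichain: [].

|Q|=14, |F|=2, |δ|=22 (7 ε).
min D↑ (1 st, q0=0, F={}): 0:b→0,8→0 [Hopcroft].
L(D↑) = ∅; no obstructions.


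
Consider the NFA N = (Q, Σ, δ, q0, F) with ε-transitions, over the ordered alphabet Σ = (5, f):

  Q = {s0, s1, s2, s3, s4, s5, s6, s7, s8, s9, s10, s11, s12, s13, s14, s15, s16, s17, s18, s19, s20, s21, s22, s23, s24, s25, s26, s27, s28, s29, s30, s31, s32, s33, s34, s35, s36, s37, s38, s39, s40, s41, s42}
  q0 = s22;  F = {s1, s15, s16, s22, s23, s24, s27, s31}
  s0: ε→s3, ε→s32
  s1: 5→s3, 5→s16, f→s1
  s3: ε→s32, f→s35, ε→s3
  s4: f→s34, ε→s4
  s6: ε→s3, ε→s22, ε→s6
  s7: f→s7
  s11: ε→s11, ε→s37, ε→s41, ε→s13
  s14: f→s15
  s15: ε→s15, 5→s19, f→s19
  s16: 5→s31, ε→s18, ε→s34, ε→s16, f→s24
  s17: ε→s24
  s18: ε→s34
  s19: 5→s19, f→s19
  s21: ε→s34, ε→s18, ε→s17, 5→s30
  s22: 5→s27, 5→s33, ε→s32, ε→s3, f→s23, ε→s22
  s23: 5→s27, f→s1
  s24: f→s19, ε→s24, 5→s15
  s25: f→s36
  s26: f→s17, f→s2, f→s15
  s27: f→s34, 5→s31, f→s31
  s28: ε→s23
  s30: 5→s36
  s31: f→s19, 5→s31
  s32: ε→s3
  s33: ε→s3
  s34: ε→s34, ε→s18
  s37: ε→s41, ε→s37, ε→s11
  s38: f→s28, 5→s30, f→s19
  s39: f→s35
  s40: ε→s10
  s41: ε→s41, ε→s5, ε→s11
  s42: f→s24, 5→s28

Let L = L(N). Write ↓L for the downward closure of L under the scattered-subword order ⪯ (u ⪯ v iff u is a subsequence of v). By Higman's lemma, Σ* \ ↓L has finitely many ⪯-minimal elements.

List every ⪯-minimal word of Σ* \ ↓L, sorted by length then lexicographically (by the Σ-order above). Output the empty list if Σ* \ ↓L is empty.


Antichain: [55f, 5ff, ff5f55].

|Q|=43, |F|=8, |δ|=74 (37 ε).
min D↑ (9 st, q0=0, F={5}): 0:5→1,f→2 1:5→3,f→3 2:5→1,f→4 3:5→3,f→5 4:5→6,f→4 5:5→5,f→5 6:5→3,f→7 7:5→8,f→5 8:5→5,f→5.
'55f': run [15, 12, 3, 1] end={s19} — reject; 3/3 del acc.
'5ff': run [15, 12, 7, 1] end={s19} — reject; 3/3 deletions ∈↓L.
'ff5f55': N↓-sim [15, 13, 11, 10, 4, 2, 1] end={s19} rej; 6/6 single-dels accept.
3 minimals (antichain).
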